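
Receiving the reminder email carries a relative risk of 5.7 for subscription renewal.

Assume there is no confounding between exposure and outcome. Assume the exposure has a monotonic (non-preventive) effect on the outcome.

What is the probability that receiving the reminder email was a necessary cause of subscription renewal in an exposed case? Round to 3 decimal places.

Under exogeneity and monotonicity, PN = (RR − 1) / RR = 1 − 1/RR.
PN = (5.7 − 1) / 5.7 = 4.7 / 5.7 ≈ 0.8246

PN ≈ 0.825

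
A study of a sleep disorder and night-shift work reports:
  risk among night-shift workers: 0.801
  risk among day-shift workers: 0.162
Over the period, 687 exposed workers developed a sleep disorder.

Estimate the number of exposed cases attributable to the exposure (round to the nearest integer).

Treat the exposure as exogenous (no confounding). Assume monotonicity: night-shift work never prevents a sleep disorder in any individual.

about 548 cases

Let p₁ = 0.801, p₀ = 0.162.
PN = (p₁ − p₀)/p₁ = (0.801 − 0.162) / 0.801 ≈ 0.79775.
Attributable cases ≈ PN × (exposed cases) = 0.79775 × 687 ≈ 548.06.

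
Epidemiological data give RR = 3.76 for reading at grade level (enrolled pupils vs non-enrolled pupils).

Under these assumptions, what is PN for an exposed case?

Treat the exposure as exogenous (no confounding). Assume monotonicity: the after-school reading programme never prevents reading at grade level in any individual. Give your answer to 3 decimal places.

Under exogeneity and monotonicity, PN = (RR − 1) / RR = 1 − 1/RR.
PN = (3.76 − 1) / 3.76 = 2.76 / 3.76 ≈ 0.7340

PN ≈ 0.734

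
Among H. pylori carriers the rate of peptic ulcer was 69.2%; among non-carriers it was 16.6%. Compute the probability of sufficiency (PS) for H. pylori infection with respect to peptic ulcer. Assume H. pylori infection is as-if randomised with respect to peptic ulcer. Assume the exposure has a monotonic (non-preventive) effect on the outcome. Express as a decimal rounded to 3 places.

PS ≈ 0.631

p₁ = 0.692, p₀ = 0.166.
Under exogeneity and monotonicity, PS = (p₁ − p₀) / (1 − p₀).
PS = (0.692 − 0.166) / (1 − 0.166) = 0.526 / 0.834 ≈ 0.6307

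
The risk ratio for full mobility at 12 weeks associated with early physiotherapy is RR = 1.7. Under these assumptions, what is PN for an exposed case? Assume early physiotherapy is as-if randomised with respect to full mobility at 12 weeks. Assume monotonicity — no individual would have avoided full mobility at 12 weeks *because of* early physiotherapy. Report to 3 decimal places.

Under exogeneity and monotonicity, PN = (RR − 1) / RR = 1 − 1/RR.
PN = (1.7 − 1) / 1.7 = 0.7 / 1.7 ≈ 0.4118

PN ≈ 0.412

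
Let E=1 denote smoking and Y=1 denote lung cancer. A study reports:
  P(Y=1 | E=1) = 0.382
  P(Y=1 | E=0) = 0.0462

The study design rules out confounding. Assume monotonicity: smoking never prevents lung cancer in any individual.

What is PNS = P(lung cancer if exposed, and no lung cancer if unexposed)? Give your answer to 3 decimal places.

Let p₁ = 0.382, p₀ = 0.0462.
Under exogeneity and monotonicity, PNS = p₁ − p₀.
PNS = 0.382 − 0.0462 = 0.3358

PNS ≈ 0.336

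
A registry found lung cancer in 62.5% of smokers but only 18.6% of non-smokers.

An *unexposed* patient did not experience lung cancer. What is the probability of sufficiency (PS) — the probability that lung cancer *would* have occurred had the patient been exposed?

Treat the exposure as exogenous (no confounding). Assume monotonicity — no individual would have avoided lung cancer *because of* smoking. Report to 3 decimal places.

PS ≈ 0.539

p₁ = 0.625, p₀ = 0.186.
Under exogeneity and monotonicity, PS = (p₁ − p₀) / (1 − p₀).
PS = (0.625 − 0.186) / (1 − 0.186) = 0.439 / 0.814 ≈ 0.5393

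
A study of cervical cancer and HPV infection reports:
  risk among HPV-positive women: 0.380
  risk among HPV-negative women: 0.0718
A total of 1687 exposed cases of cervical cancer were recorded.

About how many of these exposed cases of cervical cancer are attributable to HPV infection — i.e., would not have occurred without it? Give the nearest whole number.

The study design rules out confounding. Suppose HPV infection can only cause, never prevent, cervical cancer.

Let p₁ = 0.38, p₀ = 0.0718.
PN = (p₁ − p₀)/p₁ = (0.38 − 0.0718) / 0.38 ≈ 0.81105.
Attributable cases ≈ PN × (exposed cases) = 0.81105 × 1687 ≈ 1368.25.

about 1368 cases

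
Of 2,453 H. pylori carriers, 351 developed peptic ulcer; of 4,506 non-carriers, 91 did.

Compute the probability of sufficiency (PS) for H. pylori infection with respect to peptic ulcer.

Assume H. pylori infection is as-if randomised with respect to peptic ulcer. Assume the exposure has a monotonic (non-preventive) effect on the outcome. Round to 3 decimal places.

PS ≈ 0.125

p₁ = P(outcome | exposed) = 351/2453 = 0.14309
p₀ = P(outcome | unexposed) = 91/4506 = 0.020195
Under exogeneity and monotonicity, PS = (p₁ − p₀) / (1 − p₀).
PS = (0.14309 − 0.020195) / (1 − 0.020195) = 0.12289 / 0.9798 ≈ 0.1254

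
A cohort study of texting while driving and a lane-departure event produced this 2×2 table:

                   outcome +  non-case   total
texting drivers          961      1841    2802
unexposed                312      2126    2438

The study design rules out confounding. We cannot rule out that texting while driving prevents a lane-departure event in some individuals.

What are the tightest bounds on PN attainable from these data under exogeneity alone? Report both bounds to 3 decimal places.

0.627 ≤ PN ≤ 1.000

p₁ = P(outcome | exposed) = 961/2802 = 0.34297
p₀ = P(outcome | unexposed) = 312/2438 = 0.12797
Under exogeneity alone the bounds on PN are max{0,(p₁−p₀)/p₁} ≤ PN ≤ min{1,(1−p₀)/p₁}.
  lower = (p₁ − p₀)/p₁ = 0.215 / 0.34297 ≈ 0.6269
  upper = min{1, (1 − p₀)/p₁} = 0.87203 / 0.34297 ≈ 2.5426 → capped at 1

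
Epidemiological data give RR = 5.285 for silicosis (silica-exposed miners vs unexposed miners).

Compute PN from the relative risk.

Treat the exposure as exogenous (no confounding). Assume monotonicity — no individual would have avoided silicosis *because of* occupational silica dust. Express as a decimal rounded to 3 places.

Under exogeneity and monotonicity, PN = (RR − 1) / RR = 1 − 1/RR.
PN = (5.285 − 1) / 5.285 = 4.285 / 5.285 ≈ 0.8108

PN ≈ 0.811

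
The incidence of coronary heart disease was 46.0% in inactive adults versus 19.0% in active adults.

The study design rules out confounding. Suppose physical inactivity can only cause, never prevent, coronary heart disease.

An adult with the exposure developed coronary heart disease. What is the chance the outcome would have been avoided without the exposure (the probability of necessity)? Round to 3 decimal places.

p₁ = 0.46, p₀ = 0.19.
Under exogeneity and monotonicity, PN = (p₁ − p₀) / p₁.
PN = (0.46 − 0.19) / 0.46 = 0.27 / 0.46 ≈ 0.5870

PN ≈ 0.587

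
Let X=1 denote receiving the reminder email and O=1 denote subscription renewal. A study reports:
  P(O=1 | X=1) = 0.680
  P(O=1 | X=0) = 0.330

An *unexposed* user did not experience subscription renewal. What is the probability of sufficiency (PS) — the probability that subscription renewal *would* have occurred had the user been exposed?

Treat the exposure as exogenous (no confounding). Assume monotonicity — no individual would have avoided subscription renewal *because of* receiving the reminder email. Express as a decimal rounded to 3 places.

PS ≈ 0.522

Let p₁ = 0.68, p₀ = 0.33.
Under exogeneity and monotonicity, PS = (p₁ − p₀) / (1 − p₀).
PS = (0.68 − 0.33) / (1 − 0.33) = 0.35 / 0.67 ≈ 0.5224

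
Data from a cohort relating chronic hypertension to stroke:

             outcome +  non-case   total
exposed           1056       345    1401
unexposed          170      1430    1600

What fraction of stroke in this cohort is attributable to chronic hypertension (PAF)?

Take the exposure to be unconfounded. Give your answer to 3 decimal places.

p₁ = P(outcome | exposed) = 1056/1401 = 0.75375
p₀ = P(outcome | unexposed) = 170/1600 = 0.10625
Exposure prevalence π = 1401/3001 = 0.46684; overall risk P(Y=1) = 0.40853.
Under exogeneity, PAF = [P(Y=1) − p₀]/P(Y=1).
PAF = (0.40853 − 0.10625) / 0.40853 ≈ 0.7399

PAF ≈ 0.740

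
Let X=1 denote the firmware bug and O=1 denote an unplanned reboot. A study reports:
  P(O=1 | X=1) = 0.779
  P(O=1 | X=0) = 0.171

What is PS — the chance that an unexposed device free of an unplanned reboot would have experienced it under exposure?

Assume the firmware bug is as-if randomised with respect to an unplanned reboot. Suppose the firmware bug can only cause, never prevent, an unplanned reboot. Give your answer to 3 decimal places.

Let p₁ = 0.779, p₀ = 0.171.
Under exogeneity and monotonicity, PS = (p₁ − p₀) / (1 − p₀).
PS = (0.779 − 0.171) / (1 − 0.171) = 0.608 / 0.829 ≈ 0.7334

PS ≈ 0.733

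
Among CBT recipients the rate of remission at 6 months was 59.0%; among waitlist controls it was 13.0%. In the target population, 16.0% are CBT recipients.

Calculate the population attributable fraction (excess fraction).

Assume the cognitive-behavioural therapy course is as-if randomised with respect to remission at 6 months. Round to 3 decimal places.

p₁ = 0.59, p₀ = 0.13.
Overall risk P(Y=1) = π·p₁ + (1−π)·p₀ = 0.16×0.59 + 0.84×0.13 = 0.2036.
Under exogeneity, PAF = [P(Y=1) − p₀] / P(Y=1).
PAF = (0.2036 − 0.13) / 0.2036 ≈ 0.3615

PAF ≈ 0.361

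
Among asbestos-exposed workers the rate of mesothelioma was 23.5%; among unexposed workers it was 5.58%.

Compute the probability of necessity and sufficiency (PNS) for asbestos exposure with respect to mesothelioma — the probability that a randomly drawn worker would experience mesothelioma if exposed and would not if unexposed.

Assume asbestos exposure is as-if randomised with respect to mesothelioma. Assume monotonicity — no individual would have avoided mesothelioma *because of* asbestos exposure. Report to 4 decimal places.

PNS ≈ 0.1792

p₁ = 0.235, p₀ = 0.0558.
Under exogeneity and monotonicity, PNS = p₁ − p₀.
PNS = 0.235 − 0.0558 = 0.1792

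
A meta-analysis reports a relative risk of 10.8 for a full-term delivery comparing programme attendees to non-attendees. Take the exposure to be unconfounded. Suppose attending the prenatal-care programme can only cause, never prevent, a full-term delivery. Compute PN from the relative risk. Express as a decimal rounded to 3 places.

Under exogeneity and monotonicity, PN = (RR − 1) / RR = 1 − 1/RR.
PN = (10.8 − 1) / 10.8 = 9.8 / 10.8 ≈ 0.9074

PN ≈ 0.907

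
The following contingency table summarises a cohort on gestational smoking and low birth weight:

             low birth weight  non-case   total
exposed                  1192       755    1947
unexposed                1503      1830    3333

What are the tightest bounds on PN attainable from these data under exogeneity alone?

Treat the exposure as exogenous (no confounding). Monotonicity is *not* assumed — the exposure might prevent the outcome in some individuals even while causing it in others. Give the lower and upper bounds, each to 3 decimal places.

p₁ = P(outcome | exposed) = 1192/1947 = 0.61222
p₀ = P(outcome | unexposed) = 1503/3333 = 0.45095
Under exogeneity alone the bounds on PN are max{0,(p₁−p₀)/p₁} ≤ PN ≤ min{1,(1−p₀)/p₁}.
  lower = (p₁ − p₀)/p₁ = 0.16128 / 0.61222 ≈ 0.2634
  upper = min{1, (1 − p₀)/p₁} = 0.54905 / 0.61222 ≈ 0.8968

0.263 ≤ PN ≤ 0.897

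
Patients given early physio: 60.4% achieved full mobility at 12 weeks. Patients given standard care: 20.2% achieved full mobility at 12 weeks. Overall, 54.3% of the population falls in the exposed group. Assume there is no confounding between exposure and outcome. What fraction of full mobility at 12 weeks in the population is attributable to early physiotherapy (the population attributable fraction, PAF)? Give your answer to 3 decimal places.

PAF ≈ 0.519

p₁ = 0.604, p₀ = 0.202.
Overall risk P(Y=1) = π·p₁ + (1−π)·p₀ = 0.543×0.604 + 0.457×0.202 = 0.42029.
Under exogeneity, PAF = [P(Y=1) − p₀] / P(Y=1).
PAF = (0.42029 − 0.202) / 0.42029 ≈ 0.5194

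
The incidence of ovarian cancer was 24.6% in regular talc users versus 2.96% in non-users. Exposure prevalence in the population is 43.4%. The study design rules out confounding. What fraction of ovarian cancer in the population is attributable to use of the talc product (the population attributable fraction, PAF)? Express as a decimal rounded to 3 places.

PAF ≈ 0.760

p₁ = 0.246, p₀ = 0.0296.
Overall risk P(Y=1) = π·p₁ + (1−π)·p₀ = 0.434×0.246 + 0.566×0.0296 = 0.12352.
Under exogeneity, PAF = [P(Y=1) − p₀] / P(Y=1).
PAF = (0.12352 − 0.0296) / 0.12352 ≈ 0.7604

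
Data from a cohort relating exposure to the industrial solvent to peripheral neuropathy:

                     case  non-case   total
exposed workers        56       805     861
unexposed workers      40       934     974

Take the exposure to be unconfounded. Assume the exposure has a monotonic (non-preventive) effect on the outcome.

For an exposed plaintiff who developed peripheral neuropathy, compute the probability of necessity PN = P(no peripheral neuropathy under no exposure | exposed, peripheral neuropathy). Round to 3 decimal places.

p₁ = P(outcome | exposed) = 56/861 = 0.065041
p₀ = P(outcome | unexposed) = 40/974 = 0.041068
Under exogeneity and monotonicity, PN = (p₁ − p₀) / p₁.
PN = (0.065041 − 0.041068) / 0.065041 = 0.023973 / 0.065041 ≈ 0.3686

PN ≈ 0.369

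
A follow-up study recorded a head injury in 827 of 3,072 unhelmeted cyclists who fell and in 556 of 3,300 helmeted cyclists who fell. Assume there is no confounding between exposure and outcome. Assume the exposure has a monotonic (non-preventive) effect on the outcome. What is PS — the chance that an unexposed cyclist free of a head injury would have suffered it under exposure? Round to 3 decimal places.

p₁ = P(outcome | exposed) = 827/3072 = 0.26921
p₀ = P(outcome | unexposed) = 556/3300 = 0.16848
Under exogeneity and monotonicity, PS = (p₁ − p₀) / (1 − p₀).
PS = (0.26921 − 0.16848) / (1 − 0.16848) = 0.10072 / 0.83152 ≈ 0.1211

PS ≈ 0.121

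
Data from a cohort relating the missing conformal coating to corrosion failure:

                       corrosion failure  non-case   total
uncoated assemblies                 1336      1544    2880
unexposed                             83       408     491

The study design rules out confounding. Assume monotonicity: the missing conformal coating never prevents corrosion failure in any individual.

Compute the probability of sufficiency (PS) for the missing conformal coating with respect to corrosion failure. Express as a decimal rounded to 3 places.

p₁ = P(outcome | exposed) = 1336/2880 = 0.46389
p₀ = P(outcome | unexposed) = 83/491 = 0.16904
Under exogeneity and monotonicity, PS = (p₁ − p₀)/(1 − p₀).
PS = (0.46389 − 0.16904) / 0.83096 ≈ 0.3548

PS ≈ 0.355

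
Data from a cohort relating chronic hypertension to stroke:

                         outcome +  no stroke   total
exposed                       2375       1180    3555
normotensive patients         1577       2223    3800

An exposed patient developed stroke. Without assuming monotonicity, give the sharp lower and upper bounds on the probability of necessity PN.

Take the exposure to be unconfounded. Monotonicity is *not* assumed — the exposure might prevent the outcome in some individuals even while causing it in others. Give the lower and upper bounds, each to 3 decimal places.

0.379 ≤ PN ≤ 0.876

p₁ = P(outcome | exposed) = 2375/3555 = 0.66807
p₀ = P(outcome | unexposed) = 1577/3800 = 0.415
Under exogeneity alone the bounds on PN are max{0,(p₁−p₀)/p₁} ≤ PN ≤ min{1,(1−p₀)/p₁}.
  lower = (p₁ − p₀)/p₁ = 0.25307 / 0.66807 ≈ 0.3788
  upper = min{1, (1 − p₀)/p₁} = 0.585 / 0.66807 ≈ 0.8757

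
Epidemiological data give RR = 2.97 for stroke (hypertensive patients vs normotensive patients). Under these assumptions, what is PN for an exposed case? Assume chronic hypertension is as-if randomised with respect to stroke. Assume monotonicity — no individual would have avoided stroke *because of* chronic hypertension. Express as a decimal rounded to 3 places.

Under exogeneity and monotonicity, PN = (RR − 1) / RR = 1 − 1/RR.
PN = (2.97 − 1) / 2.97 = 1.97 / 2.97 ≈ 0.6633

PN ≈ 0.663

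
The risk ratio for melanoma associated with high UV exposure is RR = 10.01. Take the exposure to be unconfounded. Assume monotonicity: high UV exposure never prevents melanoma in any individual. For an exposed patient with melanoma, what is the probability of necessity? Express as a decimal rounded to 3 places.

Under exogeneity and monotonicity, PN = (RR − 1) / RR = 1 − 1/RR.
PN = (10.01 − 1) / 10.01 = 9.01 / 10.01 ≈ 0.9001

PN ≈ 0.900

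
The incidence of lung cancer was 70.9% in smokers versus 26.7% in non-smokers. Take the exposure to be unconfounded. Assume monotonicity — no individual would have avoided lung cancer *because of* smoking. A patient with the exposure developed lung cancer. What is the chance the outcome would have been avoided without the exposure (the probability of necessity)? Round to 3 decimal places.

PN ≈ 0.623

p₁ = 0.709, p₀ = 0.267.
Under exogeneity and monotonicity, PN = (p₁ − p₀) / p₁.
PN = (0.709 − 0.267) / 0.709 = 0.442 / 0.709 ≈ 0.6234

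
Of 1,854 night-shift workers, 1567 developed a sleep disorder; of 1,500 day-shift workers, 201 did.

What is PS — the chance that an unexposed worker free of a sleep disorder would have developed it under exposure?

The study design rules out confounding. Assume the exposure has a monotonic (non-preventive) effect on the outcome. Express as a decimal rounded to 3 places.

p₁ = P(outcome | exposed) = 1567/1854 = 0.8452
p₀ = P(outcome | unexposed) = 201/1500 = 0.134
Under exogeneity and monotonicity, PS = (p₁ − p₀) / (1 − p₀).
PS = (0.8452 − 0.134) / (1 − 0.134) = 0.7112 / 0.866 ≈ 0.8212

PS ≈ 0.821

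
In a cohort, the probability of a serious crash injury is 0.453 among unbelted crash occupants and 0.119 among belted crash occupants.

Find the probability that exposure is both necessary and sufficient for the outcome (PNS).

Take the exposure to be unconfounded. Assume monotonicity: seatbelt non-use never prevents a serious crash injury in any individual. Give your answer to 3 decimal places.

PNS ≈ 0.334

Let p₁ = 0.453, p₀ = 0.119.
Under exogeneity and monotonicity, PNS = p₁ − p₀.
PNS = 0.453 − 0.119 = 0.334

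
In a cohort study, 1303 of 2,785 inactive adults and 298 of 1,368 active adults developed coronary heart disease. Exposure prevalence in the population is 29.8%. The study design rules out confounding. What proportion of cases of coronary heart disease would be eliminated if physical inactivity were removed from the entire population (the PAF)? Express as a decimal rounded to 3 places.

PAF ≈ 0.255

p₁ = P(outcome | exposed) = 1303/2785 = 0.46786
p₀ = P(outcome | unexposed) = 298/1368 = 0.21784
Overall risk P(Y=1) = π·p₁ + (1−π)·p₀ = 0.298×0.46786 + 0.702×0.21784 = 0.29234.
Under exogeneity, PAF = [P(Y=1) − p₀] / P(Y=1).
PAF = (0.29234 − 0.21784) / 0.29234 ≈ 0.2549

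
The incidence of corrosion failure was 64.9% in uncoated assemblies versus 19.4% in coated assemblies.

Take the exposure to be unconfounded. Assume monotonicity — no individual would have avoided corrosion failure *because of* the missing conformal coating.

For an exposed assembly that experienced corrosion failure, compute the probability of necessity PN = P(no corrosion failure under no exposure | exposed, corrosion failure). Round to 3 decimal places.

p₁ = 0.649, p₀ = 0.194.
Under exogeneity and monotonicity, PN = (p₁ − p₀) / p₁.
PN = (0.649 − 0.194) / 0.649 = 0.455 / 0.649 ≈ 0.7011

PN ≈ 0.701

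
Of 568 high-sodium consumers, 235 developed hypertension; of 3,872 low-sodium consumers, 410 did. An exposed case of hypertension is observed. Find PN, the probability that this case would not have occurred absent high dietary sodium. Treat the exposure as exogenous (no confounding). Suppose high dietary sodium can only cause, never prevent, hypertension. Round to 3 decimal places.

PN ≈ 0.744

p₁ = P(outcome | exposed) = 235/568 = 0.41373
p₀ = P(outcome | unexposed) = 410/3872 = 0.10589
Under exogeneity and monotonicity, PN = (p₁ − p₀) / p₁.
PN = (0.41373 − 0.10589) / 0.41373 = 0.30784 / 0.41373 ≈ 0.7441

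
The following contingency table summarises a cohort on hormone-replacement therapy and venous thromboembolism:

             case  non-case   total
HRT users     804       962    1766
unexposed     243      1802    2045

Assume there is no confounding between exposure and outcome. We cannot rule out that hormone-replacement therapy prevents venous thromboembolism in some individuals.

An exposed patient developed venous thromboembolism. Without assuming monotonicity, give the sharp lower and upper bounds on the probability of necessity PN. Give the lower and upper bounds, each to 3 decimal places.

p₁ = P(outcome | exposed) = 804/1766 = 0.45527
p₀ = P(outcome | unexposed) = 243/2045 = 0.11883
Under exogeneity alone the bounds on PN are max{0,(p₁−p₀)/p₁} ≤ PN ≤ min{1,(1−p₀)/p₁}.
  lower = (p₁ − p₀)/p₁ = 0.33644 / 0.45527 ≈ 0.7390
  upper = min{1, (1 − p₀)/p₁} = 0.88117 / 0.45527 ≈ 1.9355 → capped at 1

0.739 ≤ PN ≤ 1.000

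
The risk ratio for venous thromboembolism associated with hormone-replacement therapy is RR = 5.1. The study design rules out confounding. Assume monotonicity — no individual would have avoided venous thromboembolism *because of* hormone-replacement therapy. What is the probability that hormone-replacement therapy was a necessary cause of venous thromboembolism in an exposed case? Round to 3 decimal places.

PN ≈ 0.804

Under exogeneity and monotonicity, PN = (RR − 1) / RR = 1 − 1/RR.
PN = (5.1 − 1) / 5.1 = 4.1 / 5.1 ≈ 0.8039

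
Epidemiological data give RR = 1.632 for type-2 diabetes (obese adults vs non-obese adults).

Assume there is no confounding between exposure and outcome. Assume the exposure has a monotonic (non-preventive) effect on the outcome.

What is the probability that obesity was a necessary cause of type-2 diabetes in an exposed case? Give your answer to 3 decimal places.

PN ≈ 0.387

Under exogeneity and monotonicity, PN = (RR − 1) / RR = 1 − 1/RR.
PN = (1.632 − 1) / 1.632 = 0.632 / 1.632 ≈ 0.3873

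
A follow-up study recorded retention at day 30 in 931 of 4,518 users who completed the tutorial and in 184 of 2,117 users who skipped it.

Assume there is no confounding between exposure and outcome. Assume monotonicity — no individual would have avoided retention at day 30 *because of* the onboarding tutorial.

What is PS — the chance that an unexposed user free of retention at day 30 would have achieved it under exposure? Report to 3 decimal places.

PS ≈ 0.130

p₁ = P(outcome | exposed) = 931/4518 = 0.20606
p₀ = P(outcome | unexposed) = 184/2117 = 0.086915
Under exogeneity and monotonicity, PS = (p₁ − p₀) / (1 − p₀).
PS = (0.20606 − 0.086915) / (1 − 0.086915) = 0.11915 / 0.91308 ≈ 0.1305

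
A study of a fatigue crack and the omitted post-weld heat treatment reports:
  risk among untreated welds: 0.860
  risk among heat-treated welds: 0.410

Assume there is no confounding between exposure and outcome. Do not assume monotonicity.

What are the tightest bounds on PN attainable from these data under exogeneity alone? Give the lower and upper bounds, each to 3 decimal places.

Let p₁ = 0.86, p₀ = 0.41.
Under exogeneity alone the bounds on PN are max{0,(p₁−p₀)/p₁} ≤ PN ≤ min{1,(1−p₀)/p₁}.
  lower = (p₁ − p₀)/p₁ = 0.45 / 0.86 ≈ 0.5233
  upper = min{1, (1 − p₀)/p₁} = 0.59 / 0.86 ≈ 0.6860

0.523 ≤ PN ≤ 0.686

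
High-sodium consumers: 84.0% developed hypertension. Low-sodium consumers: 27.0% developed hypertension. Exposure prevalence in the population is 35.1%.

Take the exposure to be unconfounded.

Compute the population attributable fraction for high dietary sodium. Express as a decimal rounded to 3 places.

PAF ≈ 0.426

p₁ = 0.84, p₀ = 0.27.
Overall risk P(Y=1) = π·p₁ + (1−π)·p₀ = 0.351×0.84 + 0.649×0.27 = 0.47007.
Under exogeneity, PAF = [P(Y=1) − p₀] / P(Y=1).
PAF = (0.47007 − 0.27) / 0.47007 ≈ 0.4256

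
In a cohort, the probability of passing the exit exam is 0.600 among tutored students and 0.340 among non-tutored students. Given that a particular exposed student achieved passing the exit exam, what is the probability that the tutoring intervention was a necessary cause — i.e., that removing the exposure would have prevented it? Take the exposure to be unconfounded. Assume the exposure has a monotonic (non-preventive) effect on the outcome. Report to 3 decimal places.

Let p₁ = 0.6, p₀ = 0.34.
Under exogeneity and monotonicity, PN = (p₁ − p₀) / p₁.
PN = (0.6 − 0.34) / 0.6 = 0.26 / 0.6 ≈ 0.4333

PN ≈ 0.433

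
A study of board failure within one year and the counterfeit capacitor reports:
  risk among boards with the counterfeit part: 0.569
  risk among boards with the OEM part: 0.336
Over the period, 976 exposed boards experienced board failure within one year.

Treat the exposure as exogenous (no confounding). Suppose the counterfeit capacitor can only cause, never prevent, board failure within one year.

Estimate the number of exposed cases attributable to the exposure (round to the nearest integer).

about 400 cases

Let p₁ = 0.569, p₀ = 0.336.
PN = (p₁ − p₀)/p₁ = (0.569 − 0.336) / 0.569 ≈ 0.40949.
Attributable cases ≈ PN × (exposed cases) = 0.40949 × 976 ≈ 399.66.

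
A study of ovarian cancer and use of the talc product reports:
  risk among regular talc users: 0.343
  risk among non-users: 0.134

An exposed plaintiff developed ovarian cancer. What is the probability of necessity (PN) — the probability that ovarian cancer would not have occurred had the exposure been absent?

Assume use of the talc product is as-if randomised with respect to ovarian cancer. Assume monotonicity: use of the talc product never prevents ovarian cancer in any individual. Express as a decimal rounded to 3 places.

Let p₁ = 0.343, p₀ = 0.134.
Under exogeneity and monotonicity, PN = (p₁ − p₀) / p₁.
PN = (0.343 − 0.134) / 0.343 = 0.209 / 0.343 ≈ 0.6093

PN ≈ 0.609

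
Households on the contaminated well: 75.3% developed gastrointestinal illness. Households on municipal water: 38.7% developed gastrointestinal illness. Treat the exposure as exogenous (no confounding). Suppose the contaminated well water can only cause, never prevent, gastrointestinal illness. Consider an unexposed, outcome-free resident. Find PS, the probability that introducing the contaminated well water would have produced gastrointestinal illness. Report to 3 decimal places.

p₁ = 0.753, p₀ = 0.387.
Under exogeneity and monotonicity, PS = (p₁ − p₀) / (1 − p₀).
PS = (0.753 − 0.387) / (1 − 0.387) = 0.366 / 0.613 ≈ 0.5971

PS ≈ 0.597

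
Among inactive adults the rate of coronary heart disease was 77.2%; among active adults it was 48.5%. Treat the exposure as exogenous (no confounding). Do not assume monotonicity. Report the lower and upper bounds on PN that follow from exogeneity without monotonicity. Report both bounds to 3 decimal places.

p₁ = 0.772, p₀ = 0.485.
Under exogeneity alone the bounds on PN are max{0,(p₁−p₀)/p₁} ≤ PN ≤ min{1,(1−p₀)/p₁}.
  lower = (p₁ − p₀)/p₁ = 0.287 / 0.772 ≈ 0.3718
  upper = min{1, (1 − p₀)/p₁} = 0.515 / 0.772 ≈ 0.6671

0.372 ≤ PN ≤ 0.667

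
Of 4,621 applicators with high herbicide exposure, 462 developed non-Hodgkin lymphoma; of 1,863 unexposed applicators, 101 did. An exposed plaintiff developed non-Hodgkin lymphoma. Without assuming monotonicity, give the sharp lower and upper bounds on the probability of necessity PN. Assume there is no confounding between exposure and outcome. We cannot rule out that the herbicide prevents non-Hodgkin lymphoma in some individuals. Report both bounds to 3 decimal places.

p₁ = P(outcome | exposed) = 462/4621 = 0.099978
p₀ = P(outcome | unexposed) = 101/1863 = 0.054214
Under exogeneity alone the bounds on PN are max{0,(p₁−p₀)/p₁} ≤ PN ≤ min{1,(1−p₀)/p₁}.
  lower = (p₁ − p₀)/p₁ = 0.045765 / 0.099978 ≈ 0.4577
  upper = min{1, (1 − p₀)/p₁} = 0.94579 / 0.099978 ≈ 9.4599 → capped at 1

0.458 ≤ PN ≤ 1.000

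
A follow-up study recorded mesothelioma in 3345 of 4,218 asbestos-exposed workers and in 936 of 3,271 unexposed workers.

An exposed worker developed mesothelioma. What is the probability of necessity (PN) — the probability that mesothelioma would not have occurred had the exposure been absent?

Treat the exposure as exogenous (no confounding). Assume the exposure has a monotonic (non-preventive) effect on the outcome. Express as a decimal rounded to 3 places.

PN ≈ 0.639

p₁ = P(outcome | exposed) = 3345/4218 = 0.79303
p₀ = P(outcome | unexposed) = 936/3271 = 0.28615
Under exogeneity and monotonicity, PN = (p₁ − p₀) / p₁.
PN = (0.79303 − 0.28615) / 0.79303 = 0.50688 / 0.79303 ≈ 0.6392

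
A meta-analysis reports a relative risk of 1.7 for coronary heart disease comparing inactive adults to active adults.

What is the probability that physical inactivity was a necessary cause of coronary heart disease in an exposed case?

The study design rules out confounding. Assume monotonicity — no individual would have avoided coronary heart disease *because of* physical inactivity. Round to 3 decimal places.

Under exogeneity and monotonicity, PN = (RR − 1) / RR = 1 − 1/RR.
PN = (1.7 − 1) / 1.7 = 0.7 / 1.7 ≈ 0.4118

PN ≈ 0.412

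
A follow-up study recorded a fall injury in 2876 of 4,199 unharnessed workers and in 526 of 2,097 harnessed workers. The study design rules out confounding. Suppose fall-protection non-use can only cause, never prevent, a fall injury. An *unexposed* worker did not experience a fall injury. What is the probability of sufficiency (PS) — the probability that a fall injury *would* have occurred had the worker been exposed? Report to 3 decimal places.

PS ≈ 0.579

p₁ = P(outcome | exposed) = 2876/4199 = 0.68492
p₀ = P(outcome | unexposed) = 526/2097 = 0.25083
Under exogeneity and monotonicity, PS = (p₁ − p₀) / (1 − p₀).
PS = (0.68492 − 0.25083) / (1 − 0.25083) = 0.43409 / 0.74917 ≈ 0.5794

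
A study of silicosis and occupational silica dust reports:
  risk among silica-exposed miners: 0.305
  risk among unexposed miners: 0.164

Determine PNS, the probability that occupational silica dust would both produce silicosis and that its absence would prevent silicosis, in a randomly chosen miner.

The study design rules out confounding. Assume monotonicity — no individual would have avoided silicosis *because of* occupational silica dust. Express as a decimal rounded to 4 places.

Let p₁ = 0.305, p₀ = 0.164.
Under exogeneity and monotonicity, PNS = p₁ − p₀.
PNS = 0.305 − 0.164 = 0.141

PNS ≈ 0.1410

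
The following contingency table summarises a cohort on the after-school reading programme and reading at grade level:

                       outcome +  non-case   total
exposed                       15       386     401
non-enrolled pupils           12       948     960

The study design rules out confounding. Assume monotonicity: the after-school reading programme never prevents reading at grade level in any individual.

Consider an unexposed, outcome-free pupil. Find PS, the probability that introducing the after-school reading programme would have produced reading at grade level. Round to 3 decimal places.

p₁ = P(outcome | exposed) = 15/401 = 0.037406
p₀ = P(outcome | unexposed) = 12/960 = 0.0125
Under exogeneity and monotonicity, PS = (p₁ − p₀) / (1 − p₀).
PS = (0.037406 − 0.0125) / (1 − 0.0125) = 0.024906 / 0.9875 ≈ 0.0252

PS ≈ 0.025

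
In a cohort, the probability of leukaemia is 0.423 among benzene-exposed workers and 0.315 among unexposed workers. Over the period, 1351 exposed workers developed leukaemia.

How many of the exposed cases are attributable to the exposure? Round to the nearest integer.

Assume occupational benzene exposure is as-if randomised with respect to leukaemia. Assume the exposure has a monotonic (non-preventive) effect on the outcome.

about 345 cases

Let p₁ = 0.423, p₀ = 0.315.
PN = (p₁ − p₀)/p₁ = (0.423 − 0.315) / 0.423 ≈ 0.25532.
Attributable cases ≈ PN × (exposed cases) = 0.25532 × 1351 ≈ 344.94.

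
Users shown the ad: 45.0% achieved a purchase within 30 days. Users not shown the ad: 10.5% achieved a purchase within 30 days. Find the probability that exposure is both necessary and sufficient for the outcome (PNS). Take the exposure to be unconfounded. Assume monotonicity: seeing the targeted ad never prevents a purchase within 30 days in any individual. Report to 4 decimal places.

PNS ≈ 0.3450

p₁ = 0.45, p₀ = 0.105.
Under exogeneity and monotonicity, PNS = p₁ − p₀.
PNS = 0.45 − 0.105 = 0.345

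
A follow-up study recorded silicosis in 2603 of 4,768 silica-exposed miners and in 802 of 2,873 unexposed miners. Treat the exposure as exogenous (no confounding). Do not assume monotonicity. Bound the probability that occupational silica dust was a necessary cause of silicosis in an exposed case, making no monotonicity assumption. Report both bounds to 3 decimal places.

0.489 ≤ PN ≤ 1.000

p₁ = P(outcome | exposed) = 2603/4768 = 0.54593
p₀ = P(outcome | unexposed) = 802/2873 = 0.27915
Under exogeneity alone the bounds on PN are max{0,(p₁−p₀)/p₁} ≤ PN ≤ min{1,(1−p₀)/p₁}.
  lower = (p₁ − p₀)/p₁ = 0.26678 / 0.54593 ≈ 0.4887
  upper = min{1, (1 − p₀)/p₁} = 0.72085 / 0.54593 ≈ 1.3204 → capped at 1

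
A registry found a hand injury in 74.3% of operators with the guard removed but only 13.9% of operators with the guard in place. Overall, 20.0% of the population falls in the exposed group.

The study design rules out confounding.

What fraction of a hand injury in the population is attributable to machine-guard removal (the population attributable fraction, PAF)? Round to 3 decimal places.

p₁ = 0.743, p₀ = 0.139.
Overall risk P(Y=1) = π·p₁ + (1−π)·p₀ = 0.2×0.743 + 0.8×0.139 = 0.2598.
Under exogeneity, PAF = [P(Y=1) − p₀] / P(Y=1).
PAF = (0.2598 − 0.139) / 0.2598 ≈ 0.4650

PAF ≈ 0.465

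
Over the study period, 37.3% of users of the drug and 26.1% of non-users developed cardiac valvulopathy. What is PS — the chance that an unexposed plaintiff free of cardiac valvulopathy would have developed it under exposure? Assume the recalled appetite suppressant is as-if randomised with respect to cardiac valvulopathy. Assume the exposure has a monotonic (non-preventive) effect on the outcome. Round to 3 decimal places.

p₁ = 0.373, p₀ = 0.261.
Under exogeneity and monotonicity, PS = (p₁ − p₀) / (1 − p₀).
PS = (0.373 − 0.261) / (1 − 0.261) = 0.112 / 0.739 ≈ 0.1516

PS ≈ 0.152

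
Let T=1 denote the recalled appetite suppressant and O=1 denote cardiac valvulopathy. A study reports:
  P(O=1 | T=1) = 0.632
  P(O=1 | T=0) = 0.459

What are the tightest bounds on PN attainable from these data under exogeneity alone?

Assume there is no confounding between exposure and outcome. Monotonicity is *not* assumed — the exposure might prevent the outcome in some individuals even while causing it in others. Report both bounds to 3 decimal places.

0.274 ≤ PN ≤ 0.856

Let p₁ = 0.632, p₀ = 0.459.
Under exogeneity alone the bounds on PN are max{0,(p₁−p₀)/p₁} ≤ PN ≤ min{1,(1−p₀)/p₁}.
  lower = (p₁ − p₀)/p₁ = 0.173 / 0.632 ≈ 0.2737
  upper = min{1, (1 − p₀)/p₁} = 0.541 / 0.632 ≈ 0.8560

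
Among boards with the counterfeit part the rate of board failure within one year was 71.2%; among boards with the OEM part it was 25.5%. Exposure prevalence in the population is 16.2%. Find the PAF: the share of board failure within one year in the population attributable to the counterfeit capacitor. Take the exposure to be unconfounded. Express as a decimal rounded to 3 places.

p₁ = 0.712, p₀ = 0.255.
Overall risk P(Y=1) = π·p₁ + (1−π)·p₀ = 0.162×0.712 + 0.838×0.255 = 0.32903.
Under exogeneity, PAF = [P(Y=1) − p₀] / P(Y=1).
PAF = (0.32903 − 0.255) / 0.32903 ≈ 0.2250

PAF ≈ 0.225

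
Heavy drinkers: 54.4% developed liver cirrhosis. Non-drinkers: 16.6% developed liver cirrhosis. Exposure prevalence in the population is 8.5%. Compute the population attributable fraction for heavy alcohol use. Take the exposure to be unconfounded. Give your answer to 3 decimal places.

p₁ = 0.544, p₀ = 0.166.
Overall risk P(Y=1) = π·p₁ + (1−π)·p₀ = 0.085×0.544 + 0.915×0.166 = 0.19813.
Under exogeneity, PAF = [P(Y=1) − p₀] / P(Y=1).
PAF = (0.19813 − 0.166) / 0.19813 ≈ 0.1622

PAF ≈ 0.162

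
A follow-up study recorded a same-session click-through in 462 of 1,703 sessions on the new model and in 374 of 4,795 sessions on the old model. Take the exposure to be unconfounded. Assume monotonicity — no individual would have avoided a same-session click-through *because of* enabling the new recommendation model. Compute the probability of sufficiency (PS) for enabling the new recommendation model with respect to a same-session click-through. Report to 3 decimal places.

p₁ = P(outcome | exposed) = 462/1703 = 0.27129
p₀ = P(outcome | unexposed) = 374/4795 = 0.077998
Under exogeneity and monotonicity, PS = (p₁ − p₀) / (1 − p₀).
PS = (0.27129 − 0.077998) / (1 − 0.077998) = 0.19329 / 0.922 ≈ 0.2096

PS ≈ 0.210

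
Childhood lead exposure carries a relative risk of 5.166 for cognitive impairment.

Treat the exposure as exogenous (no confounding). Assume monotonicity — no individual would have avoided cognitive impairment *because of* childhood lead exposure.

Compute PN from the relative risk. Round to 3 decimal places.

PN ≈ 0.806

Under exogeneity and monotonicity, PN = (RR − 1) / RR = 1 − 1/RR.
PN = (5.166 − 1) / 5.166 = 4.166 / 5.166 ≈ 0.8064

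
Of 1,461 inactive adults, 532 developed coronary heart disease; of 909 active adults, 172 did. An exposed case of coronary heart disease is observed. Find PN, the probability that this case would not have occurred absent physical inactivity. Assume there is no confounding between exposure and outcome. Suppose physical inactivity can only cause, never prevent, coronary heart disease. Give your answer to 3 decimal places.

p₁ = P(outcome | exposed) = 532/1461 = 0.36413
p₀ = P(outcome | unexposed) = 172/909 = 0.18922
Under exogeneity and monotonicity, PN = (p₁ − p₀) / p₁.
PN = (0.36413 − 0.18922) / 0.36413 = 0.17492 / 0.36413 ≈ 0.4804

PN ≈ 0.480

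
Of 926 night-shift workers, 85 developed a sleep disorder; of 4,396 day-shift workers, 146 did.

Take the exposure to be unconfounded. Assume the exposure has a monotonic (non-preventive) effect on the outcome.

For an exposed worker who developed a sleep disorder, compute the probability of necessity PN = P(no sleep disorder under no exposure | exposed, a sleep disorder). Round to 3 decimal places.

PN ≈ 0.638

p₁ = P(outcome | exposed) = 85/926 = 0.091793
p₀ = P(outcome | unexposed) = 146/4396 = 0.033212
Under exogeneity and monotonicity, PN = (p₁ − p₀) / p₁.
PN = (0.091793 − 0.033212) / 0.091793 = 0.058581 / 0.091793 ≈ 0.6382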